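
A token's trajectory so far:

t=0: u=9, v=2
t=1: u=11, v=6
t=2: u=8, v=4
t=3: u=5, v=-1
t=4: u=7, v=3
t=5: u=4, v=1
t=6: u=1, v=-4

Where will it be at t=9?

u=-3, v=-7

Differencing gives (+2,+4), (-3,-2), (-3,-5), (+2,+4), (-3,-2), (-3,-5). This is the pattern (+2,+4), (-3,-2), (-3,-5) repeated.
step 7: apply (+2,+4) → u=3, v=0
step 8: apply (-3,-2) → u=0, v=-2
step 9: apply (-3,-5) → u=-3, v=-7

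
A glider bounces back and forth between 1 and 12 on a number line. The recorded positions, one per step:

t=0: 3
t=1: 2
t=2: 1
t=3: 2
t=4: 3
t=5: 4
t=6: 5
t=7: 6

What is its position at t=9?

8

The value travels 1 per step and bounces off the walls at 1 and 12.
  step 8: 6 → 7
  step 9: 7 → 8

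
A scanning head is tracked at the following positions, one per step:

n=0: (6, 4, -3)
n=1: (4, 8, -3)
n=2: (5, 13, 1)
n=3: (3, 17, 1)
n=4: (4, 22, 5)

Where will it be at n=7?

The moves between consecutive positions are (-2, +4, +0), (+1, +5, +4), (-2, +4, +0), (+1, +5, +4); they repeat the 2-cycle [(-2, +4, +0), (+1, +5, +4)].
step 5: apply (-2, +4, +0) → (2, 26, 5)
step 6: apply (+1, +5, +4) → (3, 31, 9)
step 7: apply (-2, +4, +0) → (1, 35, 9)

(1, 35, 9)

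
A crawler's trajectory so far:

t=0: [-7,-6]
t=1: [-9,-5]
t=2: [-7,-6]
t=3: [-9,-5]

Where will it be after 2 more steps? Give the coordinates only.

Step-to-step displacements: [-2,+1], [+2,-1], [-2,+1]; each is -1× the previous.
step 4: [-9,-5] + [+2,-1] → [-7,-6]
step 5: [-7,-6] + [-2,+1] → [-9,-5]

[-9,-5]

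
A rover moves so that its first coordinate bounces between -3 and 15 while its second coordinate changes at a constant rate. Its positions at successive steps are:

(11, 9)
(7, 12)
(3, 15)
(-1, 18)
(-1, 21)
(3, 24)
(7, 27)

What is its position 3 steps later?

The first coordinate travels 4 per step and bounces off the walls at -3 and 15.
  step 7: 7 → 11
  step 8: 11 → 15
  step 9: 15 → 11
The second coordinate changes by +3 each step: at step 9 it is 36.

(11, 36)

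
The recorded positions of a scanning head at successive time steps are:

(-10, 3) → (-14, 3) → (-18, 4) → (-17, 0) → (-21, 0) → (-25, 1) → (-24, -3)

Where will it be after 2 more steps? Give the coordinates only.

(-32, -2)

The moves between consecutive positions are (-4, +0), (-4, +1), (+1, -4), (-4, +0), (-4, +1), (+1, -4); they repeat the 3-cycle [(-4, +0), (-4, +1), (+1, -4)].
step 7: apply (-4, +0) → (-28, -3)
step 8: apply (-4, +1) → (-32, -2)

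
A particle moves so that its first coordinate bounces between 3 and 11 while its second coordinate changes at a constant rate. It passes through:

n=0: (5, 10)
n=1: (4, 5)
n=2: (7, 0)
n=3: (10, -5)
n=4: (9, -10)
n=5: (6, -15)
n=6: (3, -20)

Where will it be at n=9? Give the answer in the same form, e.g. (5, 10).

The first coordinate travels 3 per step and bounces off the walls at 3 and 11.
  step 7: 3 → 6
  step 8: 6 → 9
  step 9: 9 → 10
The second coordinate changes by -5 each step: at step 9 it is -35.

(10, -35)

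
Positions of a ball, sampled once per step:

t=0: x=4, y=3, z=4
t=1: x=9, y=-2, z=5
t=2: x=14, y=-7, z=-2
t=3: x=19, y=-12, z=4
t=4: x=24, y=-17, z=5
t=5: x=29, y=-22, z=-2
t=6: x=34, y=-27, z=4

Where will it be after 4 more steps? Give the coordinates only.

The x coordinate changes by +5 each step, so at step 10 it is 4 + 10·(5) = 54.
The y coordinate changes by -5 each step, so at step 10 it is 3 + 10·(-5) = -47.
The z coordinate repeats the cycle [4, 5, -2] with period 3; step 10 mod 3 = 1, giving 5.

x=54, y=-47, z=5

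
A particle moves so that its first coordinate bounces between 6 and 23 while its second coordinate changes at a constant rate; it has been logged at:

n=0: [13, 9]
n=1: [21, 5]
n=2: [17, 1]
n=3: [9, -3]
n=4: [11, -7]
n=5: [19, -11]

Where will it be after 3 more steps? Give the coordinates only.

[9, -23]

The first coordinate travels 8 per step and bounces off the walls at 6 and 23.
  step 6: 19 → 19
  step 7: 19 → 11
  step 8: 11 → 9
The second coordinate changes by -4 each step: at step 8 it is -23.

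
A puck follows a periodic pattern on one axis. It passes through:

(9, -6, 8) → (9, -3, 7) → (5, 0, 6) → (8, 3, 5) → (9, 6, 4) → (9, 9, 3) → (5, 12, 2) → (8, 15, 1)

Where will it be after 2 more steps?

The first coordinate repeats the cycle [9, 9, 5, 8] with period 4; step 9 mod 4 = 1, giving 9.
The second coordinate changes by +3 each step, so at step 9 it is -6 + 9·(3) = 21.
The third coordinate changes by -1 each step, so at step 9 it is 8 + 9·(-1) = -1.

(9, 21, -1)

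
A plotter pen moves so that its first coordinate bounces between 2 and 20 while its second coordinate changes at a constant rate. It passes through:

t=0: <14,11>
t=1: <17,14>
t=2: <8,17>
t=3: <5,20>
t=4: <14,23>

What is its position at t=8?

<14,35>

The first coordinate reflects between 2 and 20, moving 9 per step.
  step 5: 14 → 17
  step 6: 17 → 8
  step 7: 8 → 5
  step 8: 5 → 14
The second coordinate changes by +3 each step: at step 8 it is 35.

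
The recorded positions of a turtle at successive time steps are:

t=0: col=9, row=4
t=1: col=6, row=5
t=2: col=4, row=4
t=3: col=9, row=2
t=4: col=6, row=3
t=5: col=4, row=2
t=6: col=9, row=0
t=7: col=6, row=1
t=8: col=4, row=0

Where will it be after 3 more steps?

The moves between consecutive positions are (-3, +1), (-2, -1), (+5, -2), (-3, +1), (-2, -1), (+5, -2), (-3, +1), (-2, -1); they repeat the 3-cycle [(-3, +1), (-2, -1), (+5, -2)].
step 9: apply (+5, -2) → col=9, row=-2
step 10: apply (-3, +1) → col=6, row=-1
step 11: apply (-2, -1) → col=4, row=-2

col=4, row=-2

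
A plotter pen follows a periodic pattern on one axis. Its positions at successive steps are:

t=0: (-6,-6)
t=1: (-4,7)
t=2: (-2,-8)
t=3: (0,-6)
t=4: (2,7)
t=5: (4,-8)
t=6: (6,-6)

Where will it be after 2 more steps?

First: linear, +2 per step → 10 at step 8.
Second: cycles through -6, 7, -8 every 3 steps. Step 8 lands at position 2 of the cycle → -8.

(10,-8)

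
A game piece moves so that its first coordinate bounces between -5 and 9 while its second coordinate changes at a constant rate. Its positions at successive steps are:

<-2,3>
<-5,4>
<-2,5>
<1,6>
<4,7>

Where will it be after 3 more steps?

<5,10>

The first coordinate reflects between -5 and 9, moving 3 per step.
  step 5: 4 → 7
  step 6: 7 → 8
  step 7: 8 → 5
The second coordinate changes by +1 each step: at step 7 it is 10.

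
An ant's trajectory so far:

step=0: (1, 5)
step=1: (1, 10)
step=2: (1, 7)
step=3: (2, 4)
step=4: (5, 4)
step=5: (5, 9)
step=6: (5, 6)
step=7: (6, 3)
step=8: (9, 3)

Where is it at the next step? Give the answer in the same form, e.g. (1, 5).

The moves between consecutive positions are (+0, +5), (+0, -3), (+1, -3), (+3, +0), (+0, +5), (+0, -3), (+1, -3), (+3, +0); they repeat the 4-cycle [(+0, +5), (+0, -3), (+1, -3), (+3, +0)].
step 9: apply (+0, +5) → (9, 8)

(9, 8)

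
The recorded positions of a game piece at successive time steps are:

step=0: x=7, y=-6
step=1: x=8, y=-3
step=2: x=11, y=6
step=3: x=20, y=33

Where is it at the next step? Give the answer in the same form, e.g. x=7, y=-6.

x=47, y=114

Step-to-step displacements: (+1, +3), (+3, +9), (+9, +27); each is 3× the previous.
step 4: x=20, y=33 + (+27, +81) → x=47, y=114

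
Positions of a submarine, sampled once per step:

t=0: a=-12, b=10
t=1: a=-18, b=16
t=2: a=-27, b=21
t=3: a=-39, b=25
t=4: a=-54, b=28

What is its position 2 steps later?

Successive displacements: (-6, +6), (-9, +5), (-12, +4), (-15, +3) — each changes by (-3, -1).
step 5: a=-54, b=28 + (-18, +2) → a=-72, b=30
step 6: a=-72, b=30 + (-21, +1) → a=-93, b=31

a=-93, b=31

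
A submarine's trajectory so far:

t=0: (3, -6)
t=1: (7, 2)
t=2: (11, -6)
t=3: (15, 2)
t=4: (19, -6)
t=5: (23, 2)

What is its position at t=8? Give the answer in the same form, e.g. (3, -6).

The first coordinate changes by +4 each step, so at step 8 it is 3 + 8·(4) = 35.
The second coordinate repeats the cycle [-6, 2] with period 2; step 8 mod 2 = 0, giving -6.

(35, -6)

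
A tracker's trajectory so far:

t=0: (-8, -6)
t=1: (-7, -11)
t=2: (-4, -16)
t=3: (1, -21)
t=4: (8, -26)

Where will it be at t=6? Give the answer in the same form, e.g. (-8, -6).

Successive displacements: (+1, -5), (+3, -5), (+5, -5), (+7, -5) — each changes by (+2, +0).
step 5: (8, -26) + (+9, -5) → (17, -31)
step 6: (17, -31) + (+11, -5) → (28, -36)

(28, -36)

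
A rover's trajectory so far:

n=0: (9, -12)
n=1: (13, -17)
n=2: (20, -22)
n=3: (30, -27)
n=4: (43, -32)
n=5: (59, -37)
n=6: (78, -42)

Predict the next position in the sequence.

(100, -47)

Successive displacements: (+4, -5), (+7, -5), (+10, -5), (+13, -5), (+16, -5), (+19, -5) — each changes by (+3, +0).
step 7: (78, -42) + (+22, -5) → (100, -47)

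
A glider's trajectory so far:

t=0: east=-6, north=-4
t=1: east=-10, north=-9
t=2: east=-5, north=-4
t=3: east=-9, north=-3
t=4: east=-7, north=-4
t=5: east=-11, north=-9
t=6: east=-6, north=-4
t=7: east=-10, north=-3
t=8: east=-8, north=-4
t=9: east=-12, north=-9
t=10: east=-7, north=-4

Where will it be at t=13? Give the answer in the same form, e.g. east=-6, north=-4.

east=-13, north=-9

Step-to-step displacements: (-4, -5), (+5, +5), (-4, +1), (+2, -1), (-4, -5), (+5, +5), (-4, +1), (+2, -1), (-4, -5), (+5, +5) — a repeating cycle of length 4.
step 11: apply (-4, +1) → east=-11, north=-3
step 12: apply (+2, -1) → east=-9, north=-4
step 13: apply (-4, -5) → east=-13, north=-9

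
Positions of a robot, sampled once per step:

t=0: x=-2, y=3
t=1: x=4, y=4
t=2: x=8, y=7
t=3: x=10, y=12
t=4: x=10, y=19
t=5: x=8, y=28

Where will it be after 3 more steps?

x=-10, y=67

Taking differences between consecutive positions: (+6,+1), (+4,+3), (+2,+5), (+0,+7), (-2,+9). These grow by (-2,+2) each step.
step 6: x=8, y=28 + (-4,+11) → x=4, y=39
step 7: x=4, y=39 + (-6,+13) → x=-2, y=52
step 8: x=-2, y=52 + (-8,+15) → x=-10, y=67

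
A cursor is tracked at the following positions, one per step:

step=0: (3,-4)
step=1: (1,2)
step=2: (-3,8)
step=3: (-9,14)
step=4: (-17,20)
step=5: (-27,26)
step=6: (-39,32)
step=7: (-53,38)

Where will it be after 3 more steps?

(-107,56)

Taking differences between consecutive positions: (-2,+6), (-4,+6), (-6,+6), (-8,+6), (-10,+6), (-12,+6), (-14,+6). These grow by (-2,+0) each step.
step 8: (-53,38) + (-16,+6) → (-69,44)
step 9: (-69,44) + (-18,+6) → (-87,50)
step 10: (-87,50) + (-20,+6) → (-107,56)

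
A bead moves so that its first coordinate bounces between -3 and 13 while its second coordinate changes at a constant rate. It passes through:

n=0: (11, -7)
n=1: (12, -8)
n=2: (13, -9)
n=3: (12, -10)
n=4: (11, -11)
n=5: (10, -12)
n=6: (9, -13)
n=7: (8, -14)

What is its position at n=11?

(4, -18)

The first coordinate travels 1 per step and bounces off the walls at -3 and 13.
  step 8: 8 → 7
  step 9: 7 → 6
  step 10: 6 → 5
  step 11: 5 → 4
The second coordinate changes by -1 each step: at step 11 it is -18.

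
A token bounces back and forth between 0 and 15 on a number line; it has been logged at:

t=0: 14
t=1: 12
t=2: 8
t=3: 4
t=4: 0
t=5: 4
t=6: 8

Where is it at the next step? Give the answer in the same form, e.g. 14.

The value reflects between 0 and 15, moving 4 per step.
  step 7: 8 → 12

12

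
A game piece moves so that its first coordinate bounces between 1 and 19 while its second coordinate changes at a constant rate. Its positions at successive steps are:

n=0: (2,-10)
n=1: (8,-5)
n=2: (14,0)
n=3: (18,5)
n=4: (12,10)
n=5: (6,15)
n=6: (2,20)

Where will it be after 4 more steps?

(12,40)

The first coordinate travels 6 per step and bounces off the walls at 1 and 19.
  step 7: 2 → 8
  step 8: 8 → 14
  step 9: 14 → 18
  step 10: 18 → 12
The second coordinate changes by +5 each step: at step 10 it is 40.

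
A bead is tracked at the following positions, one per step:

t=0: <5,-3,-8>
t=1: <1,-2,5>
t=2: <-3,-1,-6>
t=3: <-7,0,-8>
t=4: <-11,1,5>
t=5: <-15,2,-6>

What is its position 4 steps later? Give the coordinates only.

First: linear, -4 per step → -31 at step 9.
Second: linear, +1 per step → 6 at step 9.
Third: cycles through -8, 5, -6 every 3 steps. Step 9 lands at position 0 of the cycle → -8.

<-31,6,-8>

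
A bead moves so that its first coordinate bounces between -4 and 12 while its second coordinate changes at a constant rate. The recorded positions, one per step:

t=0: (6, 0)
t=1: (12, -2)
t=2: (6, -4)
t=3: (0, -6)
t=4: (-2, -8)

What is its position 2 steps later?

The first coordinate reflects between -4 and 12, moving 6 per step.
  step 5: -2 → 4
  step 6: 4 → 10
The second coordinate changes by -2 each step: at step 6 it is -12.

(10, -12)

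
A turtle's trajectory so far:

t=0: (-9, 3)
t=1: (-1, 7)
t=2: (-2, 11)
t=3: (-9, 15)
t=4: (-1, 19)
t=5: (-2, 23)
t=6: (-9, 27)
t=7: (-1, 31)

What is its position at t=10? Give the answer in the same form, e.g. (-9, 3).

(-1, 43)

The first coordinate repeats the cycle [-9, -1, -2] with period 3; step 10 mod 3 = 1, giving -1.
The second coordinate changes by +4 each step, so at step 10 it is 3 + 10·(4) = 43.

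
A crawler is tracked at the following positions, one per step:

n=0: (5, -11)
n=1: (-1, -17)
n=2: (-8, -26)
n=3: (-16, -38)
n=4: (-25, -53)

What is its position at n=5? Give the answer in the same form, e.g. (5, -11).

(-35, -71)

Successive displacements: (-6, -6), (-7, -9), (-8, -12), (-9, -15) — each changes by (-1, -3).
step 5: (-25, -53) + (-10, -18) → (-35, -71)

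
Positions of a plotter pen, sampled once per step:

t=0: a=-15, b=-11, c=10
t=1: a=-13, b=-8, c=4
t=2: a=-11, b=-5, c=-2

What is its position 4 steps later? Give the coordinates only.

The position changes by (+2,+3,-6) every step.
step 3: a=-11, b=-5, c=-2 + (+2,+3,-6) → a=-9, b=-2, c=-8
step 4: a=-9, b=-2, c=-8 + (+2,+3,-6) → a=-7, b=1, c=-14
step 5: a=-7, b=1, c=-14 + (+2,+3,-6) → a=-5, b=4, c=-20
step 6: a=-5, b=4, c=-20 + (+2,+3,-6) → a=-3, b=7, c=-26

a=-3, b=7, c=-26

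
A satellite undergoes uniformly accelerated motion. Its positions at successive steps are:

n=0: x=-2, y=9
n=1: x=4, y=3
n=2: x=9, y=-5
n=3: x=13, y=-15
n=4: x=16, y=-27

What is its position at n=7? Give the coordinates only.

First differences are (+6,-6), (+5,-8), (+4,-10), (+3,-12); their common second difference is (-1,-2) (constant acceleration).
step 5: x=16, y=-27 + (+2,-14) → x=18, y=-41
step 6: x=18, y=-41 + (+1,-16) → x=19, y=-57
step 7: x=19, y=-57 + (+0,-18) → x=19, y=-75

x=19, y=-75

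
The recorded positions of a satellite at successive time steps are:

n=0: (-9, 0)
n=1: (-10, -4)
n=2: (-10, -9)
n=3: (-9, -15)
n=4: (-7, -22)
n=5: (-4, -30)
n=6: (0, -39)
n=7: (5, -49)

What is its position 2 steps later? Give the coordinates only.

(18, -72)

Taking differences between consecutive positions: (-1, -4), (+0, -5), (+1, -6), (+2, -7), (+3, -8), (+4, -9), (+5, -10). These grow by (+1, -1) each step.
step 8: (5, -49) + (+6, -11) → (11, -60)
step 9: (11, -60) + (+7, -12) → (18, -72)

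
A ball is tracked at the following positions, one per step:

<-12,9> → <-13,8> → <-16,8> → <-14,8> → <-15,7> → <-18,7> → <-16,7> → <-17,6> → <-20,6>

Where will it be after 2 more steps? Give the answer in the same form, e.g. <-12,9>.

Differencing gives <-1,-1>, <-3,+0>, <+2,+0>, <-1,-1>, <-3,+0>, <+2,+0>, <-1,-1>, <-3,+0>. This is the pattern <-1,-1>, <-3,+0>, <+2,+0> repeated.
step 9: apply <+2,+0> → <-18,6>
step 10: apply <-1,-1> → <-19,5>

<-19,5>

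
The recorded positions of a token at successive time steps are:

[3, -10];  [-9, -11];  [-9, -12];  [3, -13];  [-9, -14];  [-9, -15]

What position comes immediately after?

[3, -16]

The first coordinate repeats the cycle [3, -9, -9] with period 3; step 6 mod 3 = 0, giving 3.
The second coordinate changes by -1 each step, so at step 6 it is -10 + 6·(-1) = -16.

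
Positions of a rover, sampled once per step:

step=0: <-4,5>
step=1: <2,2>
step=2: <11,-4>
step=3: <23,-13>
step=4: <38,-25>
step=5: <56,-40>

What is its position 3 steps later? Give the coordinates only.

Taking differences between consecutive positions: <+6,-3>, <+9,-6>, <+12,-9>, <+15,-12>, <+18,-15>. These grow by <+3,-3> each step.
step 6: <56,-40> + <+21,-18> → <77,-58>
step 7: <77,-58> + <+24,-21> → <101,-79>
step 8: <101,-79> + <+27,-24> → <128,-103>

<128,-103>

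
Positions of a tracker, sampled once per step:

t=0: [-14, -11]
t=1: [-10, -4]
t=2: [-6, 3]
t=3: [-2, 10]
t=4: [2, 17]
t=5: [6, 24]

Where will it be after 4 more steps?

[22, 52]

Each step adds [+4, +7] to the position.
step 6: [6, 24] + [+4, +7] → [10, 31]
step 7: [10, 31] + [+4, +7] → [14, 38]
step 8: [14, 38] + [+4, +7] → [18, 45]
step 9: [18, 45] + [+4, +7] → [22, 52]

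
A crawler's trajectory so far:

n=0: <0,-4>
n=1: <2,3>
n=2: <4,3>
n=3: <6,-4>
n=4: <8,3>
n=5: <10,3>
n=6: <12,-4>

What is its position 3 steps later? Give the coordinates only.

First: linear, +2 per step → 18 at step 9.
Second: cycles through -4, 3, 3 every 3 steps. Step 9 lands at position 0 of the cycle → -4.

<18,-4>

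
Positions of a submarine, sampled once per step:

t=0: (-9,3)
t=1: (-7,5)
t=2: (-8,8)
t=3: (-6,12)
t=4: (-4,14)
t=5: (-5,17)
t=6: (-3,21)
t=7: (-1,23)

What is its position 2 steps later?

(0,30)

Step-to-step displacements: (+2,+2), (-1,+3), (+2,+4), (+2,+2), (-1,+3), (+2,+4), (+2,+2) — a repeating cycle of length 3.
step 8: apply (-1,+3) → (-2,26)
step 9: apply (+2,+4) → (0,30)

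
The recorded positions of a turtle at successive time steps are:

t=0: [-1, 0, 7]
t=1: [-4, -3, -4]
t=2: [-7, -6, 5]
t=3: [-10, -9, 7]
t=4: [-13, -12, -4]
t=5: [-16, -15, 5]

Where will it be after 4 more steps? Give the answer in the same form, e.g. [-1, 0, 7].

[-28, -27, 7]

The first coordinate changes by -3 each step, so at step 9 it is -1 + 9·(-3) = -28.
The second coordinate changes by -3 each step, so at step 9 it is 0 + 9·(-3) = -27.
The third coordinate repeats the cycle [7, -4, 5] with period 3; step 9 mod 3 = 0, giving 7.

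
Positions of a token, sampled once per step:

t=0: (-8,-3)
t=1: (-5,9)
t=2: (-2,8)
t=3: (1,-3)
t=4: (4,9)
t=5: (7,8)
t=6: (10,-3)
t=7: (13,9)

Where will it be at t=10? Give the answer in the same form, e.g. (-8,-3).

(22,9)

The first coordinate changes by +3 each step, so at step 10 it is -8 + 10·(3) = 22.
The second coordinate repeats the cycle [-3, 9, 8] with period 3; step 10 mod 3 = 1, giving 9.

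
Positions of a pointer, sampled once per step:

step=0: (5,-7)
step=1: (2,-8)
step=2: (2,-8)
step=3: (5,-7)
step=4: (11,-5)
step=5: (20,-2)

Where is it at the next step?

(32,2)

First differences are (-3,-1), (+0,+0), (+3,+1), (+6,+2), (+9,+3); their common second difference is (+3,+1) (constant acceleration).
step 6: (20,-2) + (+12,+4) → (32,2)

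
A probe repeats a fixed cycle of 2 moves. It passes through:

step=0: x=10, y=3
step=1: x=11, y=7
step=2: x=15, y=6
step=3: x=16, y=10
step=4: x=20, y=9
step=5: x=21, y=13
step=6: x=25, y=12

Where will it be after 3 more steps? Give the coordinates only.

x=31, y=19

The moves between consecutive positions are (+1,+4), (+4,-1), (+1,+4), (+4,-1), (+1,+4), (+4,-1); they repeat the 2-cycle [(+1,+4), (+4,-1)].
step 7: apply (+1,+4) → x=26, y=16
step 8: apply (+4,-1) → x=30, y=15
step 9: apply (+1,+4) → x=31, y=19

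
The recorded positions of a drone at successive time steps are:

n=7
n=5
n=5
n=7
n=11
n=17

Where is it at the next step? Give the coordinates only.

n=25

Taking differences between consecutive positions: -2, +0, +2, +4, +6. These grow by +2 each step.
step 6: 17 + 8 → n=25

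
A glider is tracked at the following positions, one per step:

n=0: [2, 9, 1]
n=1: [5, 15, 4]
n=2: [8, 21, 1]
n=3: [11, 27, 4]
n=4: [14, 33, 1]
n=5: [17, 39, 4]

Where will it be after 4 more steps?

[29, 63, 4]

The first coordinate changes by +3 each step, so at step 9 it is 2 + 9·(3) = 29.
The second coordinate changes by +6 each step, so at step 9 it is 9 + 9·(6) = 63.
The third coordinate repeats the cycle [1, 4] with period 2; step 9 mod 2 = 1, giving 4.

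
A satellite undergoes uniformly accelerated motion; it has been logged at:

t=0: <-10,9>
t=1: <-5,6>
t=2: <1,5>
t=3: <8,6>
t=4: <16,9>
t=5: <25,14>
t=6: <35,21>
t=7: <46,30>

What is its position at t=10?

<85,69>

First differences are <+5,-3>, <+6,-1>, <+7,+1>, <+8,+3>, <+9,+5>, <+10,+7>, <+11,+9>; their common second difference is <+1,+2> (constant acceleration).
step 8: <46,30> + <+12,+11> → <58,41>
step 9: <58,41> + <+13,+13> → <71,54>
step 10: <71,54> + <+14,+15> → <85,69>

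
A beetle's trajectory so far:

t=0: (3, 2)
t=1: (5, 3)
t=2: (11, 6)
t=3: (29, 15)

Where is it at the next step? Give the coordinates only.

Step-to-step displacements: (+2, +1), (+6, +3), (+18, +9); each is 3× the previous.
step 4: (29, 15) + (+54, +27) → (83, 42)

(83, 42)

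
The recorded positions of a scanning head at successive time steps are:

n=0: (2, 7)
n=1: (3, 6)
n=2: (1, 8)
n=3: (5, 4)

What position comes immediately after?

The jumps are (+1, -1), (-2, +2), (+4, -4) — a geometric progression with ratio -2.
step 4: (5, 4) + (-8, +8) → (-3, 12)

(-3, 12)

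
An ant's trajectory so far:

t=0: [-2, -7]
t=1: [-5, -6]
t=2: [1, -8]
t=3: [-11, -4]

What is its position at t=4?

The jumps are [-3, +1], [+6, -2], [-12, +4] — a geometric progression with ratio -2.
step 4: [-11, -4] + [+24, -8] → [13, -12]

[13, -12]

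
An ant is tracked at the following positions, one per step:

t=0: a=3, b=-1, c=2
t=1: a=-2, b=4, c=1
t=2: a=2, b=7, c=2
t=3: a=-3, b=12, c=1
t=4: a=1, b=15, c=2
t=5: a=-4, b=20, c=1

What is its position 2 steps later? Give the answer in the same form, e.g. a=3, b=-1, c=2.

a=-5, b=28, c=1

Step-to-step displacements: (-5,+5,-1), (+4,+3,+1), (-5,+5,-1), (+4,+3,+1), (-5,+5,-1) — a repeating cycle of length 2.
step 6: apply (+4,+3,+1) → a=0, b=23, c=2
step 7: apply (-5,+5,-1) → a=-5, b=28, c=1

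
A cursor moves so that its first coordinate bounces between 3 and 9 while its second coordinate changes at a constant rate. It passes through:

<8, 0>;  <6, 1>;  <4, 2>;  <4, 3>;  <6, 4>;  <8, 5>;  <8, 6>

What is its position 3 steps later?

The first coordinate reflects between 3 and 9, moving 2 per step.
  step 7: 8 → 6
  step 8: 6 → 4
  step 9: 4 → 4
The second coordinate changes by +1 each step: at step 9 it is 9.

<4, 9>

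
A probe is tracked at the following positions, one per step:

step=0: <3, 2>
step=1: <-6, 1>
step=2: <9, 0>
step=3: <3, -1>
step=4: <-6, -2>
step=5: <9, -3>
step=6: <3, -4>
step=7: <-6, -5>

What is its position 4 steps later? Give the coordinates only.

<9, -9>

First: cycles through 3, -6, 9 every 3 steps. Step 11 lands at position 2 of the cycle → 9.
Second: linear, -1 per step → -9 at step 11.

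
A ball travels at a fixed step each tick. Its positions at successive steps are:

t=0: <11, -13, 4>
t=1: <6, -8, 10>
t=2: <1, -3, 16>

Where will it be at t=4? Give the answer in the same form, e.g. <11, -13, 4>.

Constant displacement of <-5, +5, +6> per step.
step 3: <1, -3, 16> + <-5, +5, +6> → <-4, 2, 22>
step 4: <-4, 2, 22> + <-5, +5, +6> → <-9, 7, 28>

<-9, 7, 28>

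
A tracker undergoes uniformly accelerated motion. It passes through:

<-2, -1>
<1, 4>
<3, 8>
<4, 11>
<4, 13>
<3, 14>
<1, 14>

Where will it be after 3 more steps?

<-11, 8>

Successive displacements: <+3, +5>, <+2, +4>, <+1, +3>, <+0, +2>, <-1, +1>, <-2, +0> — each changes by <-1, -1>.
step 7: <1, 14> + <-3, -1> → <-2, 13>
step 8: <-2, 13> + <-4, -2> → <-6, 11>
step 9: <-6, 11> + <-5, -3> → <-11, 8>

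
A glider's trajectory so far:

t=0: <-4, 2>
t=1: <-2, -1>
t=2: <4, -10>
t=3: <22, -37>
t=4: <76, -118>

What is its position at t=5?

<238, -361>

Step-to-step displacements: <+2, -3>, <+6, -9>, <+18, -27>, <+54, -81>; each is 3× the previous.
step 5: <76, -118> + <+162, -243> → <238, -361>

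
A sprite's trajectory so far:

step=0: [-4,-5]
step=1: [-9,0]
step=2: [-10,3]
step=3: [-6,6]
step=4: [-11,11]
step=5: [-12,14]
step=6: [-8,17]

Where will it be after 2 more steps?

[-14,25]

The moves between consecutive positions are [-5,+5], [-1,+3], [+4,+3], [-5,+5], [-1,+3], [+4,+3]; they repeat the 3-cycle [[-5,+5], [-1,+3], [+4,+3]].
step 7: apply [-5,+5] → [-13,22]
step 8: apply [-1,+3] → [-14,25]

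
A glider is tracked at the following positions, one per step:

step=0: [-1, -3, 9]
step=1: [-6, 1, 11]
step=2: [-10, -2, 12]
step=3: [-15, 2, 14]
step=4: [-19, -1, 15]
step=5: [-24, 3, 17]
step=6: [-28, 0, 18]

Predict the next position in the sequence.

[-33, 4, 20]

Differencing gives [-5, +4, +2], [-4, -3, +1], [-5, +4, +2], [-4, -3, +1], [-5, +4, +2], [-4, -3, +1]. This is the pattern [-5, +4, +2], [-4, -3, +1] repeated.
step 7: apply [-5, +4, +2] → [-33, 4, 20]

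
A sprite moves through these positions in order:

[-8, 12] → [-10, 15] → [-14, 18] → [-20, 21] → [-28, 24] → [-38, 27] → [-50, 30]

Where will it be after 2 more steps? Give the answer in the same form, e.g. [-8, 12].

Taking differences between consecutive positions: [-2, +3], [-4, +3], [-6, +3], [-8, +3], [-10, +3], [-12, +3]. These grow by [-2, +0] each step.
step 7: [-50, 30] + [-14, +3] → [-64, 33]
step 8: [-64, 33] + [-16, +3] → [-80, 36]

[-80, 36]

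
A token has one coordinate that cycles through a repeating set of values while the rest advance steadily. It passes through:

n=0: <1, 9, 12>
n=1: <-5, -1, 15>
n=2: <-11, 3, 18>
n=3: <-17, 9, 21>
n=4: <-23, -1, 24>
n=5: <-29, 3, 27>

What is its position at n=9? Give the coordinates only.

The first coordinate changes by -6 each step, so at step 9 it is 1 + 9·(-6) = -53.
The second coordinate repeats the cycle [9, -1, 3] with period 3; step 9 mod 3 = 0, giving 9.
The third coordinate changes by +3 each step, so at step 9 it is 12 + 9·(3) = 39.

<-53, 9, 39>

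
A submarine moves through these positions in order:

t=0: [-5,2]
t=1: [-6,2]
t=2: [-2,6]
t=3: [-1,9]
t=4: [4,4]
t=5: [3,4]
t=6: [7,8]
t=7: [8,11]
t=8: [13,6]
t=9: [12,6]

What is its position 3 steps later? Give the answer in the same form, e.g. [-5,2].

[22,8]

Step-to-step displacements: [-1,+0], [+4,+4], [+1,+3], [+5,-5], [-1,+0], [+4,+4], [+1,+3], [+5,-5], [-1,+0] — a repeating cycle of length 4.
step 10: apply [+4,+4] → [16,10]
step 11: apply [+1,+3] → [17,13]
step 12: apply [+5,-5] → [22,8]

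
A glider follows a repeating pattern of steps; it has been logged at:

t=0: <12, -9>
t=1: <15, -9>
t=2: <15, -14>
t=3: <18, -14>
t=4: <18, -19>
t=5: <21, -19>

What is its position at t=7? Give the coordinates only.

<24, -24>

Step-to-step displacements: <+3, +0>, <+0, -5>, <+3, +0>, <+0, -5>, <+3, +0> — a repeating cycle of length 2.
step 6: apply <+0, -5> → <21, -24>
step 7: apply <+3, +0> → <24, -24>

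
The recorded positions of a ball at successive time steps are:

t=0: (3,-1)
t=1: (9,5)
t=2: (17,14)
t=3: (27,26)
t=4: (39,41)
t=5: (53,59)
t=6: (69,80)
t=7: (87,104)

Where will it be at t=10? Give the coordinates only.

(153,194)

Taking differences between consecutive positions: (+6,+6), (+8,+9), (+10,+12), (+12,+15), (+14,+18), (+16,+21), (+18,+24). These grow by (+2,+3) each step.
step 8: (87,104) + (+20,+27) → (107,131)
step 9: (107,131) + (+22,+30) → (129,161)
step 10: (129,161) + (+24,+33) → (153,194)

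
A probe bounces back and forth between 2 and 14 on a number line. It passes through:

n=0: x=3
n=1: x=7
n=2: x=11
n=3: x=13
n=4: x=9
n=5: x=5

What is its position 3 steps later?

The value travels 4 per step and bounces off the walls at 2 and 14.
  step 6: 5 → 3
  step 7: 3 → 7
  step 8: 7 → 11

x=11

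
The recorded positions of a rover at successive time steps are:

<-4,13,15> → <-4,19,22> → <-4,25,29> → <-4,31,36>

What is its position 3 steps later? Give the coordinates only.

Each step adds <+0,+6,+7> to the position.
step 4: <-4,31,36> + <+0,+6,+7> → <-4,37,43>
step 5: <-4,37,43> + <+0,+6,+7> → <-4,43,50>
step 6: <-4,43,50> + <+0,+6,+7> → <-4,49,57>

<-4,49,57>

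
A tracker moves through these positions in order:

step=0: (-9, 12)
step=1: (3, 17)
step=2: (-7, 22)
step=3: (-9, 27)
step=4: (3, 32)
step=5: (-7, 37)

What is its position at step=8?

The first coordinate repeats the cycle [-9, 3, -7] with period 3; step 8 mod 3 = 2, giving -7.
The second coordinate changes by +5 each step, so at step 8 it is 12 + 8·(5) = 52.

(-7, 52)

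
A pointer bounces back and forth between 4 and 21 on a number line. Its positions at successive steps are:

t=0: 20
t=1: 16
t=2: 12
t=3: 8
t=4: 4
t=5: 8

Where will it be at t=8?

The value reflects between 4 and 21, moving 4 per step.
  step 6: 8 → 12
  step 7: 12 → 16
  step 8: 16 → 20

20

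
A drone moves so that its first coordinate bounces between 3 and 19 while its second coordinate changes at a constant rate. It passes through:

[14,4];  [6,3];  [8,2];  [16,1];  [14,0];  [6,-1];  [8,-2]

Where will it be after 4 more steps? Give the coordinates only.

The first coordinate travels 8 per step and bounces off the walls at 3 and 19.
  step 7: 8 → 16
  step 8: 16 → 14
  step 9: 14 → 6
  step 10: 6 → 8
The second coordinate changes by -1 each step: at step 10 it is -6.

[8,-6]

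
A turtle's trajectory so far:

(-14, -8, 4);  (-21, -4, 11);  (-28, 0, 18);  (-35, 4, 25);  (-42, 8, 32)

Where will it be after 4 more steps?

Constant displacement of (-7, +4, +7) per step.
step 5: (-42, 8, 32) + (-7, +4, +7) → (-49, 12, 39)
step 6: (-49, 12, 39) + (-7, +4, +7) → (-56, 16, 46)
step 7: (-56, 16, 46) + (-7, +4, +7) → (-63, 20, 53)
step 8: (-63, 20, 53) + (-7, +4, +7) → (-70, 24, 60)

(-70, 24, 60)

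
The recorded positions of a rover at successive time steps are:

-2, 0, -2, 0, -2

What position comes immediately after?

0

The jumps are +2, -2, +2, -2 — a geometric progression with ratio -1.
step 5: -2 + 2 → 0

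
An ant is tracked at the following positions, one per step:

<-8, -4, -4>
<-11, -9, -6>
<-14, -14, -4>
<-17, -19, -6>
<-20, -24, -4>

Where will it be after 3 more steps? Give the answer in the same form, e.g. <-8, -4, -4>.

<-29, -39, -6>

The first coordinate changes by -3 each step, so at step 7 it is -8 + 7·(-3) = -29.
The second coordinate changes by -5 each step, so at step 7 it is -4 + 7·(-5) = -39.
The third coordinate repeats the cycle [-4, -6] with period 2; step 7 mod 2 = 1, giving -6.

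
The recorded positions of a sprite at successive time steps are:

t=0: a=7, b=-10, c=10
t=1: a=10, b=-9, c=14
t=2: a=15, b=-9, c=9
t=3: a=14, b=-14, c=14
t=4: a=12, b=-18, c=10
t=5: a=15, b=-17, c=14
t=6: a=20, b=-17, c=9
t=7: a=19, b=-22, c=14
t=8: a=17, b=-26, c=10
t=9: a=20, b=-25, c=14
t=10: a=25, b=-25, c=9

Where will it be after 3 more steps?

Differencing gives (+3,+1,+4), (+5,+0,-5), (-1,-5,+5), (-2,-4,-4), (+3,+1,+4), (+5,+0,-5), (-1,-5,+5), (-2,-4,-4), (+3,+1,+4), (+5,+0,-5). This is the pattern (+3,+1,+4), (+5,+0,-5), (-1,-5,+5), (-2,-4,-4) repeated.
step 11: apply (-1,-5,+5) → a=24, b=-30, c=14
step 12: apply (-2,-4,-4) → a=22, b=-34, c=10
step 13: apply (+3,+1,+4) → a=25, b=-33, c=14

a=25, b=-33, c=14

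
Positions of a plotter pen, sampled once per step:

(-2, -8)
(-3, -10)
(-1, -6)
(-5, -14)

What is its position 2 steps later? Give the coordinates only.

Consecutive displacements (-1, -2), (+2, +4), (-4, -8) scale by a factor of -2 each step.
step 4: (-5, -14) + (+8, +16) → (3, 2)
step 5: (3, 2) + (-16, -32) → (-13, -30)

(-13, -30)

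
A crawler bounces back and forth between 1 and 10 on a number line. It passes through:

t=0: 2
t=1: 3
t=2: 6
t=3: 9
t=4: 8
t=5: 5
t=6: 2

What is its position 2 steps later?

6

The value travels 3 per step and bounces off the walls at 1 and 10.
  step 7: 2 → 3
  step 8: 3 → 6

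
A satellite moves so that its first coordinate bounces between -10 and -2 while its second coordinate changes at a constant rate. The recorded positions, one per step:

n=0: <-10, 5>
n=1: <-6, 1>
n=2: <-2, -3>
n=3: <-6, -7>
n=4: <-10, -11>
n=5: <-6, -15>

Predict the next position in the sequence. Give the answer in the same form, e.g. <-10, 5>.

The first coordinate reflects between -10 and -2, moving 4 per step.
  step 6: -6 → -2
The second coordinate changes by -4 each step: at step 6 it is -19.

<-2, -19>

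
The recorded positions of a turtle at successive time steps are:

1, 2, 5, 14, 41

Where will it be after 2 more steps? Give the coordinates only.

365

Step-to-step displacements: +1, +3, +9, +27; each is 3× the previous.
step 5: 41 + 81 → 122
step 6: 122 + 243 → 365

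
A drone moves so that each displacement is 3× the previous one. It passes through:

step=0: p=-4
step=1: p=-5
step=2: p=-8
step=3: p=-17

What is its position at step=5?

p=-125

The jumps are -1, -3, -9 — a geometric progression with ratio 3.
step 4: -17 − 27 → p=-44
step 5: -44 − 81 → p=-125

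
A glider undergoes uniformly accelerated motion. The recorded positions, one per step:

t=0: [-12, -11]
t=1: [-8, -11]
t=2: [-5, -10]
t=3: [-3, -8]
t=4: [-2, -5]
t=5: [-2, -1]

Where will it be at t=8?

[-8, 17]

Successive displacements: [+4, +0], [+3, +1], [+2, +2], [+1, +3], [+0, +4] — each changes by [-1, +1].
step 6: [-2, -1] + [-1, +5] → [-3, 4]
step 7: [-3, 4] + [-2, +6] → [-5, 10]
step 8: [-5, 10] + [-3, +7] → [-8, 17]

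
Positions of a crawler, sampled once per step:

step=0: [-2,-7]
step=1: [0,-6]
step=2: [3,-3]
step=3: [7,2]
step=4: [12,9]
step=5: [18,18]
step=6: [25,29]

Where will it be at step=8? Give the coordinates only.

Taking differences between consecutive positions: [+2,+1], [+3,+3], [+4,+5], [+5,+7], [+6,+9], [+7,+11]. These grow by [+1,+2] each step.
step 7: [25,29] + [+8,+13] → [33,42]
step 8: [33,42] + [+9,+15] → [42,57]

[42,57]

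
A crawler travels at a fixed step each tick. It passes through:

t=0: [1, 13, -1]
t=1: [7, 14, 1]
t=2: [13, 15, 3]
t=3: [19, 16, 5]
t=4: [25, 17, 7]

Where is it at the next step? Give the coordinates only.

[31, 18, 9]

Constant displacement of [+6, +1, +2] per step.
step 5: [25, 17, 7] + [+6, +1, +2] → [31, 18, 9]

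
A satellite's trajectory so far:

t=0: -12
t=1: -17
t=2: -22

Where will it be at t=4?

-32

The position changes by -5 every step.
step 3: -22 − 5 → -27
step 4: -27 − 5 → -32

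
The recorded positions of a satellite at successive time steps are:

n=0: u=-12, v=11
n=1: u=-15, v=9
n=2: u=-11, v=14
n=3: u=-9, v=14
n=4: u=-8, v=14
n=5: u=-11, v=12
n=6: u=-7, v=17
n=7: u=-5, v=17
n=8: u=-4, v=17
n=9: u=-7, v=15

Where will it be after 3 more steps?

Step-to-step displacements: (-3, -2), (+4, +5), (+2, +0), (+1, +0), (-3, -2), (+4, +5), (+2, +0), (+1, +0), (-3, -2) — a repeating cycle of length 4.
step 10: apply (+4, +5) → u=-3, v=20
step 11: apply (+2, +0) → u=-1, v=20
step 12: apply (+1, +0) → u=0, v=20

u=0, v=20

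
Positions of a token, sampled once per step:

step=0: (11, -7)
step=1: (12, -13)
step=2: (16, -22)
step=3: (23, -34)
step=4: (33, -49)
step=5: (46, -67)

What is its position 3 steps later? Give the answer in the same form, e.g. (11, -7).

(103, -139)

Successive displacements: (+1, -6), (+4, -9), (+7, -12), (+10, -15), (+13, -18) — each changes by (+3, -3).
step 6: (46, -67) + (+16, -21) → (62, -88)
step 7: (62, -88) + (+19, -24) → (81, -112)
step 8: (81, -112) + (+22, -27) → (103, -139)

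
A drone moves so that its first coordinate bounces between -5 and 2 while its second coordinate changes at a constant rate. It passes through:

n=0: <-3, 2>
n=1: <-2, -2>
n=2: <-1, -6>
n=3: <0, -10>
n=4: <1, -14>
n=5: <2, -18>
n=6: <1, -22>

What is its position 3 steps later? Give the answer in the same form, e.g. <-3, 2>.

<-2, -34>

The first coordinate travels 1 per step and bounces off the walls at -5 and 2.
  step 7: 1 → 0
  step 8: 0 → -1
  step 9: -1 → -2
The second coordinate changes by -4 each step: at step 9 it is -34.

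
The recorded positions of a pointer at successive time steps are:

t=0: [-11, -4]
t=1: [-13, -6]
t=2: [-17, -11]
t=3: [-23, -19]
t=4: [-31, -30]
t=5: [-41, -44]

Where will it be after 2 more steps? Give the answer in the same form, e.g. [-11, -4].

[-67, -81]

Taking differences between consecutive positions: [-2, -2], [-4, -5], [-6, -8], [-8, -11], [-10, -14]. These grow by [-2, -3] each step.
step 6: [-41, -44] + [-12, -17] → [-53, -61]
step 7: [-53, -61] + [-14, -20] → [-67, -81]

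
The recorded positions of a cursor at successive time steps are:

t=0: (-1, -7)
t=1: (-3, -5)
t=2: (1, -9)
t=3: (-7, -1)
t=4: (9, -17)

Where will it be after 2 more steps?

(41, -49)

The jumps are (-2, +2), (+4, -4), (-8, +8), (+16, -16) — a geometric progression with ratio -2.
step 5: (9, -17) + (-32, +32) → (-23, 15)
step 6: (-23, 15) + (+64, -64) → (41, -49)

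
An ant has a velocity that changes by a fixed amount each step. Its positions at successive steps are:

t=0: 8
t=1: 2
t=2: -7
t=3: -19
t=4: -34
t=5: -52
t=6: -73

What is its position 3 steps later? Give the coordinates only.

-154

First differences are -6, -9, -12, -15, -18, -21; their common second difference is -3 (constant acceleration).
step 7: -73 − 24 → -97
step 8: -97 − 27 → -124
step 9: -124 − 30 → -154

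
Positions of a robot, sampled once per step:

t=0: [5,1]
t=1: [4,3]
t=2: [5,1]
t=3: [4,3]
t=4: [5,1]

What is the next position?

The jumps are [-1,+2], [+1,-2], [-1,+2], [+1,-2] — a geometric progression with ratio -1.
step 5: [5,1] + [-1,+2] → [4,3]

[4,3]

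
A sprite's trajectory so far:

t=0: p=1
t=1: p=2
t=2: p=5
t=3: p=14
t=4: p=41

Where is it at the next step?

p=122

Consecutive displacements +1, +3, +9, +27 scale by a factor of 3 each step.
step 5: 41 + 81 → p=122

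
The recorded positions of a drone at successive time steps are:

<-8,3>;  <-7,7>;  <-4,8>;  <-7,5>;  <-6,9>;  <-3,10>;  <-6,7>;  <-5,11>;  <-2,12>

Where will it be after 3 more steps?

<-1,14>

The moves between consecutive positions are <+1,+4>, <+3,+1>, <-3,-3>, <+1,+4>, <+3,+1>, <-3,-3>, <+1,+4>, <+3,+1>; they repeat the 3-cycle [<+1,+4>, <+3,+1>, <-3,-3>].
step 9: apply <-3,-3> → <-5,9>
step 10: apply <+1,+4> → <-4,13>
step 11: apply <+3,+1> → <-1,14>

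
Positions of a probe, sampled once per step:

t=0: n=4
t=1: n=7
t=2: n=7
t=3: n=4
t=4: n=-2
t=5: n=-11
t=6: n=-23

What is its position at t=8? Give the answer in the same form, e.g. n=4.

n=-56

Successive displacements: +3, +0, -3, -6, -9, -12 — each changes by -3.
step 7: -23 − 15 → n=-38
step 8: -38 − 18 → n=-56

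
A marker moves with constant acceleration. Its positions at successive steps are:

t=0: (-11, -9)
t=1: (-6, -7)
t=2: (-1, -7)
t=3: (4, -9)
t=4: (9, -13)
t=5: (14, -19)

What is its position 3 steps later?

First differences are (+5, +2), (+5, +0), (+5, -2), (+5, -4), (+5, -6); their common second difference is (+0, -2) (constant acceleration).
step 6: (14, -19) + (+5, -8) → (19, -27)
step 7: (19, -27) + (+5, -10) → (24, -37)
step 8: (24, -37) + (+5, -12) → (29, -49)

(29, -49)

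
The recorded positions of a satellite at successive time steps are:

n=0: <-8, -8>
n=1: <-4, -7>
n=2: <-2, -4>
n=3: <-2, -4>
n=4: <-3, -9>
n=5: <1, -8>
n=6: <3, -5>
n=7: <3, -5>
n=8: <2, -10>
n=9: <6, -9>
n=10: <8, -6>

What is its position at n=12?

Differencing gives <+4, +1>, <+2, +3>, <+0, +0>, <-1, -5>, <+4, +1>, <+2, +3>, <+0, +0>, <-1, -5>, <+4, +1>, <+2, +3>. This is the pattern <+4, +1>, <+2, +3>, <+0, +0>, <-1, -5> repeated.
step 11: apply <+0, +0> → <8, -6>
step 12: apply <-1, -5> → <7, -11>

<7, -11>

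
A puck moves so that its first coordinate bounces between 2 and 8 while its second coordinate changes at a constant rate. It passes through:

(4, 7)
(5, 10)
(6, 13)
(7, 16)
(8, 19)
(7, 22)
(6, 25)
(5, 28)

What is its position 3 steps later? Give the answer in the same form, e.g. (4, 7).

(2, 37)

The first coordinate reflects between 2 and 8, moving 1 per step.
  step 8: 5 → 4
  step 9: 4 → 3
  step 10: 3 → 2
The second coordinate changes by +3 each step: at step 10 it is 37.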